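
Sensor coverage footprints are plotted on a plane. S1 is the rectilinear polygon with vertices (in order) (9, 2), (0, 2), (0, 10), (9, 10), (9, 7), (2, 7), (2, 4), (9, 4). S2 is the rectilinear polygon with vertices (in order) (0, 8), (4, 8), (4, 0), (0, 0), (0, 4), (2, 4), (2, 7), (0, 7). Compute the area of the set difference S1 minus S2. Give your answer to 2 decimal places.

39.00

|S1| = 51, |S1∩S2| = 12.
|S1 ∖ S2| = |S1| − |S1∩S2| = 51 − 12 = 39.00.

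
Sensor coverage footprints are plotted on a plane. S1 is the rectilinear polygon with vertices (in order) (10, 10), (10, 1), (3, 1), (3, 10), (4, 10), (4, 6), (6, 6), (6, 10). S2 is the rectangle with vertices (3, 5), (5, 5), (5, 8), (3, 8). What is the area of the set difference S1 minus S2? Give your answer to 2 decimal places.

|S1| = 55, |S1∩S2| = 4.
|S1 ∖ S2| = |S1| − |S1∩S2| = 55 − 4 = 51.00.

51.00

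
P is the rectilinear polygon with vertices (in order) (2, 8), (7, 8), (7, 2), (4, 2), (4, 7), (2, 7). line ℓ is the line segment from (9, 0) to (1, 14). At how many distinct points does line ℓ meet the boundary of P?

2

The segment meets the boundary at (4.429,8), (7,3.5).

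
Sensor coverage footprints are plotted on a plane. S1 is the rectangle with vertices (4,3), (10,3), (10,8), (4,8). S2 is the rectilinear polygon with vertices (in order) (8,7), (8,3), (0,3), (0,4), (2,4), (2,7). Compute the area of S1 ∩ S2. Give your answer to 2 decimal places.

The intersection is the polygon with vertices (4,7), (8,7), (8,3), (4,3).
By the shoelace formula its area is 16.00.

16.00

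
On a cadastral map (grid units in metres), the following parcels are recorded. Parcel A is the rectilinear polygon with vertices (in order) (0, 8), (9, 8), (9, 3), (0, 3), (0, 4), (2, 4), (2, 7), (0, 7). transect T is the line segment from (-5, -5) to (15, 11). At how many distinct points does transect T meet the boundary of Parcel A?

The segment meets the boundary at (9,6.2), (5,3).

2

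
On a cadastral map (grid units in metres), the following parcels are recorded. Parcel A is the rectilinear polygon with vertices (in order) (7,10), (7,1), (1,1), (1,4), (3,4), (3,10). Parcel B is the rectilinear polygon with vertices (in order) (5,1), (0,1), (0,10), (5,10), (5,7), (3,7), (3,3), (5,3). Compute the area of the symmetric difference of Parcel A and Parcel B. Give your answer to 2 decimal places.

47.00

|Parcel A| = 42, |Parcel B| = 37, |Parcel A∩Parcel B| = 16.
|Parcel A △ Parcel B| = |Parcel A| + |Parcel B| − 2·|Parcel A∩Parcel B| = 42 + 37 − 32 = 47.00.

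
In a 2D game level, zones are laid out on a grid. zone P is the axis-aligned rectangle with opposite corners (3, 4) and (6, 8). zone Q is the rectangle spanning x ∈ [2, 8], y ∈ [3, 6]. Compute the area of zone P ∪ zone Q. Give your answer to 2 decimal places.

24.00

By inclusion–exclusion:
Individual areas: |zone P| = 12, |zone Q| = 18.
|zone P∩zone Q|: x∈[3,6], y∈[4,6] → 3·2 = 6.
|zone P ∪ zone Q| = 30 − 6 = 24.00.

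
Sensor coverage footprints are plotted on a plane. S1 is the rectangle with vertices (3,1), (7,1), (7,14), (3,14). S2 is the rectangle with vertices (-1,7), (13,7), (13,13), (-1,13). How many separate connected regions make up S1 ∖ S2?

S1 ∖ S2 splits into 2 disjoint pieces (area 24, area 4).

2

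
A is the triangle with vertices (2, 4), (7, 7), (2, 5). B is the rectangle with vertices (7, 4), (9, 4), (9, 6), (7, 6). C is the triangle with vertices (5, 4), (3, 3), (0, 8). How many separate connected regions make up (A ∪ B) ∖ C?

3

(A ∪ B) ∖ C splits into 3 disjoint pieces (area 1.2595, area 0.098, area 4).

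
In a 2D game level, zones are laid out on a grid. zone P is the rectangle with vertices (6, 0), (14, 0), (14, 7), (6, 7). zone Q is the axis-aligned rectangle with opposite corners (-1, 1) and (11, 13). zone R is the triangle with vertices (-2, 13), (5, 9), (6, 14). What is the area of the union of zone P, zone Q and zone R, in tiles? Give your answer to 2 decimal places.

By inclusion–exclusion:
Individual areas: |zone P| = 56, |zone Q| = 144, |zone R| = 19.5.
|zone P∩zone Q|: x∈[6,11], y∈[1,7] → 5·6 = 30.
|zone P∩zone R| = 0.
|zone Q∩zone R| = 15.3143.
|zone P∩zone Q∩zone R| = 0.
|zone P ∪ zone Q ∪ zone R| = 219.5 − 45.3143 + 0 = 174.19.

174.19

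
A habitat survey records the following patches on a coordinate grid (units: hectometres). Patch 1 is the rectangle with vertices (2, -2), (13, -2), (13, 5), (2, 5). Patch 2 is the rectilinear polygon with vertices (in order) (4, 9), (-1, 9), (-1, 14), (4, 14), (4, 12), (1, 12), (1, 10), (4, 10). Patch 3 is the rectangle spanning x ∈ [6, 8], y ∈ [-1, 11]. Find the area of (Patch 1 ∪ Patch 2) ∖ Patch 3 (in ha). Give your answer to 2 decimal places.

84.00

|Patch 1 ∪ Patch 2| = 96.
|(Patch 1 ∪ Patch 2) ∩ Patch 3| = 12.
|(Patch 1 ∪ Patch 2) ∖ Patch 3| = 96 − 12 = 84.00.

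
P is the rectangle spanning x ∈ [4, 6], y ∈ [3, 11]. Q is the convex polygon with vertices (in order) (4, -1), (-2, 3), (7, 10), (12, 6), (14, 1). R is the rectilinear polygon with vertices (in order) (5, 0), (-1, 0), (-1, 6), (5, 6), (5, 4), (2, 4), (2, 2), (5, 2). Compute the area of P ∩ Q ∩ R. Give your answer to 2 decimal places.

2.00

The intersection is the polygon with vertices (4,6), (5,6), (5,4), (4,4).
By the shoelace formula its area is 2.00.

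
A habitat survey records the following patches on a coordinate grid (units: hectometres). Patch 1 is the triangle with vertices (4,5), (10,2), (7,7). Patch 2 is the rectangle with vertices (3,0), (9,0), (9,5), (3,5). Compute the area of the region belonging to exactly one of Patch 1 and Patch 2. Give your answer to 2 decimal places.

29.07

|Patch 1| = 10.5, |Patch 2| = 30, |Patch 1∩Patch 2| = 5.7167.
|Patch 1 △ Patch 2| = |Patch 1| + |Patch 2| − 2·|Patch 1∩Patch 2| = 10.5 + 30 − 11.4333 = 29.07.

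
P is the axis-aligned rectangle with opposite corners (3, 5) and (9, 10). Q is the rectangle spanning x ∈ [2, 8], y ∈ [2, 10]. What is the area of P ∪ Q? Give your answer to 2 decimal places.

53.00

By inclusion–exclusion:
Individual areas: |P| = 30, |Q| = 48.
|P∩Q|: x∈[3,8], y∈[5,10] → 5·5 = 25.
|P ∪ Q| = 78 − 25 = 53.00.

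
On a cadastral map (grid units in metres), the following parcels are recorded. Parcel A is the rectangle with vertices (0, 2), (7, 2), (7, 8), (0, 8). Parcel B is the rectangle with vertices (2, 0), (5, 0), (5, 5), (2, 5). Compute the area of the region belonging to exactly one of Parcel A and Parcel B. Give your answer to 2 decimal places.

39.00

|Parcel A∩Parcel B|: x∈[2,5], y∈[2,5] → 3·3 = 9.
|Parcel A △ Parcel B| = |Parcel A| + |Parcel B| − 2·|Parcel A∩Parcel B| = 42 + 15 − 18 = 39.00.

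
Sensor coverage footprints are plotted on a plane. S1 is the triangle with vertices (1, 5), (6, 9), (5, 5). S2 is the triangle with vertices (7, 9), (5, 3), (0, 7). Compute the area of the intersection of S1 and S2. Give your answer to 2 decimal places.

7.48

The intersection is the polygon with vertices (5.444,8.556), (5.923,8.692), (5,5), (2.5,5), (1.75,5.6).
By the shoelace formula its area is 7.48.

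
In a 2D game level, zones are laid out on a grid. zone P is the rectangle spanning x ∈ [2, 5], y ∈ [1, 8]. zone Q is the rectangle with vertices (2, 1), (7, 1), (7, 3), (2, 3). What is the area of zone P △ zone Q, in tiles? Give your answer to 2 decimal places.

|zone P∩zone Q|: x∈[2,5], y∈[1,3] → 3·2 = 6.
|zone P △ zone Q| = |zone P| + |zone Q| − 2·|zone P∩zone Q| = 21 + 10 − 12 = 19.00.

19.00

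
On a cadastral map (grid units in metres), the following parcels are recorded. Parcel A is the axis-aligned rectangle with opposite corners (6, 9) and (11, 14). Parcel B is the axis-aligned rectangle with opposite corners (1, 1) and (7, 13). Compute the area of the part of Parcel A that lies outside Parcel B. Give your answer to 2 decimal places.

21.00

|Parcel A∩Parcel B|: x∈[6,7], y∈[9,13] → 1·4 = 4.
|Parcel A| = 25.
|Parcel A ∖ Parcel B| = |Parcel A| − |Parcel A∩Parcel B| = 25 − 4 = 21.00.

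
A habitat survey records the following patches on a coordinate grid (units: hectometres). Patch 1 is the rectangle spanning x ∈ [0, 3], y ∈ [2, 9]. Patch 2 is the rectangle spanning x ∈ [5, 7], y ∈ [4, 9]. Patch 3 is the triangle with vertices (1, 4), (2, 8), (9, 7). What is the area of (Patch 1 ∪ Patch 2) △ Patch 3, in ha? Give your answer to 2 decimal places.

28.93

|Patch 1 ∪ Patch 2| = 31.
|(Patch 1 ∪ Patch 2) ∩ Patch 3| = 8.2857.
|(Patch 1 ∪ Patch 2) △ Patch 3| = 31 + 14.5 − 16.5714 = 28.93.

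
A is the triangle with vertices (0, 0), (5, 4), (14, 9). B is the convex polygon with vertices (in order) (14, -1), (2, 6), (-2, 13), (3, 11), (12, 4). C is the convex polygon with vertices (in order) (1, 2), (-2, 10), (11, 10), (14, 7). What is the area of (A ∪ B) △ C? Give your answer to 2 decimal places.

74.56

|A ∪ B| = 65.8646.
|(A ∪ B) ∩ C| = 35.1528.
|(A ∪ B) △ C| = 65.8646 + 79 − 70.3056 = 74.56.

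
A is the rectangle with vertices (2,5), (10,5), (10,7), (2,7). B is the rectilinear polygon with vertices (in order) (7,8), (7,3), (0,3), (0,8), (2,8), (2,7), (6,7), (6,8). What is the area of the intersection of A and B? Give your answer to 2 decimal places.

10.00

The intersection is the polygon with vertices (7,7), (7,5), (2,5), (2,7), (6,7).
By the shoelace formula its area is 10.00.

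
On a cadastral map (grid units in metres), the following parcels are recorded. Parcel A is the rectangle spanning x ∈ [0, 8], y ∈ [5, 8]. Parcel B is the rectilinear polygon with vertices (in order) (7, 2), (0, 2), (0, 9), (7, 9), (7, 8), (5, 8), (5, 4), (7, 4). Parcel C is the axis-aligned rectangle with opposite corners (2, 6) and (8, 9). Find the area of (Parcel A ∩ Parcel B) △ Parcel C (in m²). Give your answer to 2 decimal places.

21.00

|Parcel A ∩ Parcel B| = 15.
|(Parcel A ∩ Parcel B) ∩ Parcel C| = 6.
|(Parcel A ∩ Parcel B) △ Parcel C| = 15 + 18 − 12 = 21.00.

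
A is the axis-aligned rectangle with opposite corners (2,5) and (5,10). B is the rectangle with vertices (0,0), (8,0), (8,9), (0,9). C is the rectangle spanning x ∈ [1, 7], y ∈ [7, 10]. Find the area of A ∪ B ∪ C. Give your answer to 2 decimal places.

78.00

By inclusion–exclusion:
Individual areas: |A| = 15, |B| = 72, |C| = 18.
|A∩B|: x∈[2,5], y∈[5,9] → 3·4 = 12.
|A∩C|: x∈[2,5], y∈[7,10] → 3·3 = 9.
|B∩C|: x∈[1,7], y∈[7,9] → 6·2 = 12.
|A∩B∩C| = 6.
|A ∪ B ∪ C| = 105 − 33 + 6 = 78.00.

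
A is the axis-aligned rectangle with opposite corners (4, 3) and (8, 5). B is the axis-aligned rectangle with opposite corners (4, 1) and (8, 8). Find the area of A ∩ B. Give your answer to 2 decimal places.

8.00

|A∩B|: x∈[4,8], y∈[3,5] → 4·2 = 8.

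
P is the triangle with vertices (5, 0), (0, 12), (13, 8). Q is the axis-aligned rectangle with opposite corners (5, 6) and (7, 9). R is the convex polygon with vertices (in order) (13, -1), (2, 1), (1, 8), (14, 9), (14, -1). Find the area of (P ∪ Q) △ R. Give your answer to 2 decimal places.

75.77

|P ∪ Q| = 68.
|(P ∪ Q) ∩ R| = 49.6136.
|(P ∪ Q) △ R| = 68 + 107 − 99.2271 = 75.77.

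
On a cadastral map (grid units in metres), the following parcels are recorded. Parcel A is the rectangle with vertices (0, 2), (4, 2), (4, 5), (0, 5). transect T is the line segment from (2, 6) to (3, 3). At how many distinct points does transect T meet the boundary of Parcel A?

The segment meets the boundary at (2.333,5).

1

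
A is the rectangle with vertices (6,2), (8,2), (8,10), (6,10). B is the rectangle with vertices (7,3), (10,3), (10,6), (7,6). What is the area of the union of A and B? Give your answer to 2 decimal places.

By inclusion–exclusion:
Individual areas: |A| = 16, |B| = 9.
|A∩B|: x∈[7,8], y∈[3,6] → 1·3 = 3.
|A ∪ B| = 25 − 3 = 22.00.

22.00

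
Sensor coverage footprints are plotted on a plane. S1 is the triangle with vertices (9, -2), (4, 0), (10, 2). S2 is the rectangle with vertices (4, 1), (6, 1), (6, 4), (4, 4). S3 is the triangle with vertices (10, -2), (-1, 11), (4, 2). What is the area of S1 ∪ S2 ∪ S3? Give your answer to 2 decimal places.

By inclusion–exclusion:
Individual areas: |S1| = 11, |S2| = 6, |S3| = 17.
|S1∩S2| = 0.
|S1∩S3| = 2.5496.
|S2∩S3| = 4.5647.
|S1∩S2∩S3| = 0.
|S1 ∪ S2 ∪ S3| = 34 − 7.1143 + 0 = 26.89.

26.89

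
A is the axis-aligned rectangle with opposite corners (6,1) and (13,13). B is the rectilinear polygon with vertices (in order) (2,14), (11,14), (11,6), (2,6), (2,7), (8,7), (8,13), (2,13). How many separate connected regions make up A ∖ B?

2

A ∖ B splits into 2 disjoint pieces (area 49, area 12).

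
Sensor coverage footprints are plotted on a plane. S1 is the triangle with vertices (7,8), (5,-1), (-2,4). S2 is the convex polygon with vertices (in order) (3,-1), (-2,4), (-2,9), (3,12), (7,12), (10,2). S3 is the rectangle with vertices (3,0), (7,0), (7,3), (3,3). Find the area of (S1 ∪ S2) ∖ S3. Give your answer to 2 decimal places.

|S1 ∪ S2| = 110.9117.
|(S1 ∪ S2) ∩ S3| = 11.4048.
|(S1 ∪ S2) ∖ S3| = 110.9117 − 11.4048 = 99.51.

99.51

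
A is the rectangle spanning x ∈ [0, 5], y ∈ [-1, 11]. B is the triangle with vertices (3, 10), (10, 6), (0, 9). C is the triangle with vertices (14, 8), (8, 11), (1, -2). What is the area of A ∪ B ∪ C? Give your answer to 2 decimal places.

By inclusion–exclusion:
Individual areas: |A| = 60, |B| = 9.5, |C| = 49.5.
|A∩B| = 6.1071.
|A∩C| = 8.3225.
|B∩C| = 1.9672.
|A∩B∩C| = 0.
|A ∪ B ∪ C| = 119 − 16.3969 + 0 = 102.60.

102.60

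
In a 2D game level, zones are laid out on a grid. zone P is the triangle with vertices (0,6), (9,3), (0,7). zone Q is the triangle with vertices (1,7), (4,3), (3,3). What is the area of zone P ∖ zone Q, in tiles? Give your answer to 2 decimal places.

4.19

|zone P| = 4.5, |zone P∩zone Q| = 0.3079.
|zone P ∖ zone Q| = |zone P| − |zone P∩zone Q| = 4.5 − 0.3079 = 4.19.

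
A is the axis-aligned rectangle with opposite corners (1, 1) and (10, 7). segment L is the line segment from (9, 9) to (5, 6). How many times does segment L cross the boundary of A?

The segment meets the boundary at (6.333,7).

1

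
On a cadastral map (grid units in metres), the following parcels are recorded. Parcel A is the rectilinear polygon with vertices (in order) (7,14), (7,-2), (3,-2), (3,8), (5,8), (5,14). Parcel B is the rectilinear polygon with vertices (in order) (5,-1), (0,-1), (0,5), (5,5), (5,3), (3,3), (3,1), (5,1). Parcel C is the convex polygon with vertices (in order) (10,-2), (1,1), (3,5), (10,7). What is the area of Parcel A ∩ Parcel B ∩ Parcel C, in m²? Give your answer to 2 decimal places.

6.00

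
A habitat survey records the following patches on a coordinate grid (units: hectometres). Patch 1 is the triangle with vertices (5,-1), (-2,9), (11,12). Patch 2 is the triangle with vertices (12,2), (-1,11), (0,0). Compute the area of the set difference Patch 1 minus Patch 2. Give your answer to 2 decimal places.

34.97

|Patch 1| = 75.5, |Patch 1∩Patch 2| = 40.5267.
|Patch 1 ∖ Patch 2| = |Patch 1| − |Patch 1∩Patch 2| = 75.5 − 40.5267 = 34.97.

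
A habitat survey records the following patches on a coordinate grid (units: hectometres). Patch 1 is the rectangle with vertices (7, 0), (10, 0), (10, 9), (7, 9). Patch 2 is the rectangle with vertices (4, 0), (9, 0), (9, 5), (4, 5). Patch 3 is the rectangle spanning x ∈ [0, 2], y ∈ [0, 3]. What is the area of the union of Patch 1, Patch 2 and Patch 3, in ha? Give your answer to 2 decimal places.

48.00

By inclusion–exclusion:
Individual areas: |Patch 1| = 27, |Patch 2| = 25, |Patch 3| = 6.
|Patch 1∩Patch 2|: x∈[7,9], y∈[0,5] → 2·5 = 10.
|Patch 1∩Patch 3| = 0 (no overlap).
|Patch 2∩Patch 3| = 0 (no overlap).
|Patch 1∩Patch 2∩Patch 3| = 0.
|Patch 1 ∪ Patch 2 ∪ Patch 3| = 58 − 10 + 0 = 48.00.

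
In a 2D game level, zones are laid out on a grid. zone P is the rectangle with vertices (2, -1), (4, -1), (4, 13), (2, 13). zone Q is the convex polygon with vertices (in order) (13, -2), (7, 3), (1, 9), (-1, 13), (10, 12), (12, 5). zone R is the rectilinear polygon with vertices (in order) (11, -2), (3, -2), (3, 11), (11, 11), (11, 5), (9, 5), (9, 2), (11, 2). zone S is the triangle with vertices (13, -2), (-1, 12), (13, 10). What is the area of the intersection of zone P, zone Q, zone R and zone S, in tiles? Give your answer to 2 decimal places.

3.50

The intersection is the polygon with vertices (3,11), (4,11), (4,7), (3,8).
By the shoelace formula its area is 3.50.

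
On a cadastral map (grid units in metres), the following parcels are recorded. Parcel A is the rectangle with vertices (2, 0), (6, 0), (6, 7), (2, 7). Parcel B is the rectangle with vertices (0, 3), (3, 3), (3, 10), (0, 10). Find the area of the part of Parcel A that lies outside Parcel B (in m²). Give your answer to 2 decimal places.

|Parcel A∩Parcel B|: x∈[2,3], y∈[3,7] → 1·4 = 4.
|Parcel A| = 28.
|Parcel A ∖ Parcel B| = |Parcel A| − |Parcel A∩Parcel B| = 28 − 4 = 24.00.

24.00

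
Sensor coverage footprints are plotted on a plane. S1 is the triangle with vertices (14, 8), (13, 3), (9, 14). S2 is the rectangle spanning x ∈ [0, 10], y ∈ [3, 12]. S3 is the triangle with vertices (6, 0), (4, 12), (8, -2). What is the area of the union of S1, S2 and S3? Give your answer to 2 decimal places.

By inclusion–exclusion:
Individual areas: |S1| = 15.5, |S2| = 90, |S3| = 10.
|S1∩S2| = 0.1023.
|S1∩S3| = 0.
|S2∩S3| = 4.8214.
|S1∩S2∩S3| = 0.
|S1 ∪ S2 ∪ S3| = 115.5 − 4.9237 + 0 = 110.58.

110.58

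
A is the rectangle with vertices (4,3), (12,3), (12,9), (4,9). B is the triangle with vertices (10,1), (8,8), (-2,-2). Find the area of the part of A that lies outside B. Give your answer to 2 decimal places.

32.43

|A| = 48, |A∩B| = 15.5714.
|A ∖ B| = |A| − |A∩B| = 48 − 15.5714 = 32.43.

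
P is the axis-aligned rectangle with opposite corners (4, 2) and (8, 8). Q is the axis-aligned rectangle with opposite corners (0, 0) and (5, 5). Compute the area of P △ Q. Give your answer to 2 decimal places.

|P∩Q|: x∈[4,5], y∈[2,5] → 1·3 = 3.
|P △ Q| = |P| + |Q| − 2·|P∩Q| = 24 + 25 − 6 = 43.00.

43.00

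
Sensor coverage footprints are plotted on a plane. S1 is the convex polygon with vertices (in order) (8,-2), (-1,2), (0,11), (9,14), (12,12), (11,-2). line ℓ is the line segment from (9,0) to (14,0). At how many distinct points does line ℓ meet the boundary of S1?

The segment meets the boundary at (11.143,0).

1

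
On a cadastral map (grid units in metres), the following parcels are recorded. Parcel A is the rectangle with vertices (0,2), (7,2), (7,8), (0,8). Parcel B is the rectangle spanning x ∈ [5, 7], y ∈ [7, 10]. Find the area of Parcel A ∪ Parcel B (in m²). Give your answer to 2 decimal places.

46.00

By inclusion–exclusion:
Individual areas: |Parcel A| = 42, |Parcel B| = 6.
|Parcel A∩Parcel B|: x∈[5,7], y∈[7,8] → 2·1 = 2.
|Parcel A ∪ Parcel B| = 48 − 2 = 46.00.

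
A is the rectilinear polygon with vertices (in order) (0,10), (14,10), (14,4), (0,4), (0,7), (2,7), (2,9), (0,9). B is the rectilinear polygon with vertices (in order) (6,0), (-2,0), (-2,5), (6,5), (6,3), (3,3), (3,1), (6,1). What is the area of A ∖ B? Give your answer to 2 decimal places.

|A| = 80, |A∩B| = 6.
|A ∖ B| = |A| − |A∩B| = 80 − 6 = 74.00.

74.00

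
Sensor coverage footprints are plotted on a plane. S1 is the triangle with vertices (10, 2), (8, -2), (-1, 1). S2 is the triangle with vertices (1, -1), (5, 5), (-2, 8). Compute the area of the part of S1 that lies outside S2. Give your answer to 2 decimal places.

19.36

|S1| = 21, |S1∩S2| = 1.641.
|S1 ∖ S2| = |S1| − |S1∩S2| = 21 − 1.641 = 19.36.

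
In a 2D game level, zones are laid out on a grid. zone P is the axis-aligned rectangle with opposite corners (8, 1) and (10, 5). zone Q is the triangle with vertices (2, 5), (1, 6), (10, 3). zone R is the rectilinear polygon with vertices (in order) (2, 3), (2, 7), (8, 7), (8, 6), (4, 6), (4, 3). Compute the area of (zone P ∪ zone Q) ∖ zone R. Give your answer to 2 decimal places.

|zone P ∪ zone Q| = 10.8333.
|(zone P ∪ zone Q) ∩ zone R| = 1.1667.
|(zone P ∪ zone Q) ∖ zone R| = 10.8333 − 1.1667 = 9.67.

9.67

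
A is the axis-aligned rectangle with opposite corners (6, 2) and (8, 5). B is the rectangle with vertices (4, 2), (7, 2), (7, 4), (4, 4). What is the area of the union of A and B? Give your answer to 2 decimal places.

By inclusion–exclusion:
Individual areas: |A| = 6, |B| = 6.
|A∩B|: x∈[6,7], y∈[2,4] → 1·2 = 2.
|A ∪ B| = 12 − 2 = 10.00.

10.00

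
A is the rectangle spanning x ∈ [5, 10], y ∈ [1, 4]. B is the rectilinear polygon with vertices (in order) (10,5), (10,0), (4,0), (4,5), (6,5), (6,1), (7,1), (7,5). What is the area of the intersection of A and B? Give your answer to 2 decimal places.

12.00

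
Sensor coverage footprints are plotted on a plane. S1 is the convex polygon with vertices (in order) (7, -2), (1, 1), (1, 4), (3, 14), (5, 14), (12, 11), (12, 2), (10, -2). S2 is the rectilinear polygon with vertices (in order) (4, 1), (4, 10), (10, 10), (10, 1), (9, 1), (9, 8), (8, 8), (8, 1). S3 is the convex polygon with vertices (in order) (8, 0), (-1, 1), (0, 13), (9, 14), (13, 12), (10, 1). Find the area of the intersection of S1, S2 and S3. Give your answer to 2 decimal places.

47.00

The intersection is the polygon with vertices (10,10), (10,1), (9,1), (9,8), (8,8), (8,1), (4,1), (4,10).
By the shoelace formula its area is 47.00.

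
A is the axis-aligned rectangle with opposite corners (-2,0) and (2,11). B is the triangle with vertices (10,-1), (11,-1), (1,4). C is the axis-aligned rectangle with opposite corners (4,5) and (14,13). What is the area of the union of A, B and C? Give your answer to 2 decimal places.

By inclusion–exclusion:
Individual areas: |A| = 44, |B| = 2.5, |C| = 80.
|A∩B| = 0.0278.
|A∩C| = 0 (no overlap).
|B∩C| = 0.
|A∩B∩C| = 0.
|A ∪ B ∪ C| = 126.5 − 0.0278 + 0 = 126.47.

126.47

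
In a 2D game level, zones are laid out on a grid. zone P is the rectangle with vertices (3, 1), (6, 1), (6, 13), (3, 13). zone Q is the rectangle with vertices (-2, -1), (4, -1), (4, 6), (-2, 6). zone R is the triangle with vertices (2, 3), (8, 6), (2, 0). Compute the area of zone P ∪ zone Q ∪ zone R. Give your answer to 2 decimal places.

74.00

By inclusion–exclusion:
Individual areas: |zone P| = 36, |zone Q| = 42, |zone R| = 9.
|zone P∩zone Q|: x∈[3,4], y∈[1,6] → 1·5 = 5.
|zone P∩zone R| = 5.25.
|zone Q∩zone R| = 5.
|zone P∩zone Q∩zone R| = 2.25.
|zone P ∪ zone Q ∪ zone R| = 87 − 15.25 + 2.25 = 74.00.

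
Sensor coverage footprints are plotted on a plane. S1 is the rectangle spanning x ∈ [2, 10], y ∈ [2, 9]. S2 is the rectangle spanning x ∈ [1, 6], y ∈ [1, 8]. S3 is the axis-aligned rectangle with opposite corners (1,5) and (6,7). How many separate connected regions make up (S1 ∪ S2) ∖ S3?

1

(S1 ∪ S2) ∖ S3 is a single connected region.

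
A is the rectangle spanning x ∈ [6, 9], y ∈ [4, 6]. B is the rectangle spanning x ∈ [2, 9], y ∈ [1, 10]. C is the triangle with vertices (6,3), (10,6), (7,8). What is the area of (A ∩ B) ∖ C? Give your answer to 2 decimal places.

1.84

|A ∩ B| = 6.
|(A ∩ B) ∩ C| = 4.1583.
|(A ∩ B) ∖ C| = 6 − 4.1583 = 1.84.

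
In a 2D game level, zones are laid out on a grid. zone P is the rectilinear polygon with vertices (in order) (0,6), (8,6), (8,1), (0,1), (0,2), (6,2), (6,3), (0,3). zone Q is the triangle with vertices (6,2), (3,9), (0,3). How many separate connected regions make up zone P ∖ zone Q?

zone P ∖ zone Q splits into 2 disjoint pieces (area 2.25, area 19.2143).

2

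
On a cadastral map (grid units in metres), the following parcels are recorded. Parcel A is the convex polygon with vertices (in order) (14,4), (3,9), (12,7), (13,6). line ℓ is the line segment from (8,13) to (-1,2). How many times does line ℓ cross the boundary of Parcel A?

The segment meets the boundary at (4.259,8.428), (4.462,8.675).

2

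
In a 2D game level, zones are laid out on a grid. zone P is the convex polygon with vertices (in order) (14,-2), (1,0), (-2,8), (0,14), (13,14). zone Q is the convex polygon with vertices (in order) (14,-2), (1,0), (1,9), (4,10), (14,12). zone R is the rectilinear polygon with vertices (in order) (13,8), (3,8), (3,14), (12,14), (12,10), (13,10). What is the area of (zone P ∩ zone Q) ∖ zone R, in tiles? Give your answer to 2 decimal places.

|zone P ∩ zone Q| = 145.4506.
|(zone P ∩ zone Q) ∩ zone R| = 26.2333.
|(zone P ∩ zone Q) ∖ zone R| = 145.4506 − 26.2333 = 119.22.

119.22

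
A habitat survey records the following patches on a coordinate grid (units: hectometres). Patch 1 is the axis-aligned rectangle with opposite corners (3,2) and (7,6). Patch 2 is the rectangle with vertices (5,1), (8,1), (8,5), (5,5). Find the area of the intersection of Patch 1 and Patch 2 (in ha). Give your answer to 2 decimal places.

|Patch 1∩Patch 2|: x∈[5,7], y∈[2,5] → 2·3 = 6.

6.00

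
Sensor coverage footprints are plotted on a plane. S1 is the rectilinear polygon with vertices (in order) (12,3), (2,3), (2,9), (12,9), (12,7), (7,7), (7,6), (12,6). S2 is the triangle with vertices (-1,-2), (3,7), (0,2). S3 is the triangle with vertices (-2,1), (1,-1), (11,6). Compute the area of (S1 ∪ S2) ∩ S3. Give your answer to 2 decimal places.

6.41

|S1 ∪ S2| = 58.2083.
|(S1 ∪ S2) ∩ S3| = 6.41.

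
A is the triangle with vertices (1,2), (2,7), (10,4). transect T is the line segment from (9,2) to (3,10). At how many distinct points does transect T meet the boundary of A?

2

The segment meets the boundary at (6.522,5.304), (7.857,3.524).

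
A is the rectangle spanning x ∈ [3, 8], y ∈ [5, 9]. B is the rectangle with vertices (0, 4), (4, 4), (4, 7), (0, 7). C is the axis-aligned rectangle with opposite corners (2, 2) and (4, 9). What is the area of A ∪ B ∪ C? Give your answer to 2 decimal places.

36.00

By inclusion–exclusion:
Individual areas: |A| = 20, |B| = 12, |C| = 14.
|A∩B|: x∈[3,4], y∈[5,7] → 1·2 = 2.
|A∩C|: x∈[3,4], y∈[5,9] → 1·4 = 4.
|B∩C|: x∈[2,4], y∈[4,7] → 2·3 = 6.
|A∩B∩C| = 2.
|A ∪ B ∪ C| = 46 − 12 + 2 = 36.00.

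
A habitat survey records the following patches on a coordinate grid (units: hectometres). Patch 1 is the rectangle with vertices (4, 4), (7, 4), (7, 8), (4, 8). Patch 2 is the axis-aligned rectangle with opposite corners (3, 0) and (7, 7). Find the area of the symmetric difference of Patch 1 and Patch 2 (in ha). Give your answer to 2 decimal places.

22.00

|Patch 1∩Patch 2|: x∈[4,7], y∈[4,7] → 3·3 = 9.
|Patch 1 △ Patch 2| = |Patch 1| + |Patch 2| − 2·|Patch 1∩Patch 2| = 12 + 28 − 18 = 22.00.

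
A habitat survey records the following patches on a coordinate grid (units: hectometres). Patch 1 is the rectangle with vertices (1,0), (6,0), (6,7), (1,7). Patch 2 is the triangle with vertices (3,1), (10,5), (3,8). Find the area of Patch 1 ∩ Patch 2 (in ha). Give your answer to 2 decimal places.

The intersection is the polygon with vertices (6,2.714), (3,1), (3,7), (5.333,7), (6,6.714).
By the shoelace formula its area is 15.33.

15.33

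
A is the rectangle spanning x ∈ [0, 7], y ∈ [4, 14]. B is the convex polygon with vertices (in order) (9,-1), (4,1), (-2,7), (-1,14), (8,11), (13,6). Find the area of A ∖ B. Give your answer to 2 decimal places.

11.00

|A| = 70, |A∩B| = 59.
|A ∖ B| = |A| − |A∩B| = 70 − 59 = 11.00.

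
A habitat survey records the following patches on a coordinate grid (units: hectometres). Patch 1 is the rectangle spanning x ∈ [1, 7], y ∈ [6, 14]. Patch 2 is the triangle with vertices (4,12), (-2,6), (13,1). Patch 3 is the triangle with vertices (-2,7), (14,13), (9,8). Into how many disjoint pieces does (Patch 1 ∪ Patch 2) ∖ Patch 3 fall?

2

(Patch 1 ∪ Patch 2) ∖ Patch 3 splits into 2 disjoint pieces (area 29.1125, area 41.5308).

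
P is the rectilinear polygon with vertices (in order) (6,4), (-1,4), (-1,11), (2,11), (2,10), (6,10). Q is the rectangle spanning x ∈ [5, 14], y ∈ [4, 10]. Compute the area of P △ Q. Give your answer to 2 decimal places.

|P| = 45, |Q| = 54, |P∩Q| = 6.
|P △ Q| = |P| + |Q| − 2·|P∩Q| = 45 + 54 − 12 = 87.00.

87.00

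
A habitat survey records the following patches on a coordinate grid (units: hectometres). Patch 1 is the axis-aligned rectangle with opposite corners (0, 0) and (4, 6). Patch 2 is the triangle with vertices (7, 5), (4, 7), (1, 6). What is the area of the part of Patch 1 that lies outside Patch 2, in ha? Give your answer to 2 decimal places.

|Patch 1| = 24, |Patch 1∩Patch 2| = 0.75.
|Patch 1 ∖ Patch 2| = |Patch 1| − |Patch 1∩Patch 2| = 24 − 0.75 = 23.25.

23.25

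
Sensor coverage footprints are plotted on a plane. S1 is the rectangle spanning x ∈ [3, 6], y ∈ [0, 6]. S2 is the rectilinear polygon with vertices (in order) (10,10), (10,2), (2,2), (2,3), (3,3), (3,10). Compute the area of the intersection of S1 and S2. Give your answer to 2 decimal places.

12.00

The intersection is the polygon with vertices (6,6), (6,2), (3,2), (3,3), (3,6).
By the shoelace formula its area is 12.00.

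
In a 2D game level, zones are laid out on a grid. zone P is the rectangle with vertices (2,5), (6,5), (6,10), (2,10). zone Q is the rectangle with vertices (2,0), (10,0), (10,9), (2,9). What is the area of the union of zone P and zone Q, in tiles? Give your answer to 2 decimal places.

76.00

By inclusion–exclusion:
Individual areas: |zone P| = 20, |zone Q| = 72.
|zone P∩zone Q|: x∈[2,6], y∈[5,9] → 4·4 = 16.
|zone P ∪ zone Q| = 92 − 16 = 76.00.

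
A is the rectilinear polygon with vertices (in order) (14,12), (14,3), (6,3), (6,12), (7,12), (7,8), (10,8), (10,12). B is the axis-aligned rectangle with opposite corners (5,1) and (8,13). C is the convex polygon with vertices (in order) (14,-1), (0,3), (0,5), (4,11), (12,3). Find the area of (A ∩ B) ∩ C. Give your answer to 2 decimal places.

The region (A ∩ B) ∩ C is the polygon with vertices (6,9), (7,8), (8,7), (8,3), (6,3).
By the shoelace formula its area is 10.00.

10.00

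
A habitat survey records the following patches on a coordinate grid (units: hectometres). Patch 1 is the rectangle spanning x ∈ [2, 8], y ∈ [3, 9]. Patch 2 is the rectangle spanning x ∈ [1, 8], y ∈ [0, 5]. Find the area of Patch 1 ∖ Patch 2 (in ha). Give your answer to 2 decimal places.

|Patch 1∩Patch 2|: x∈[2,8], y∈[3,5] → 6·2 = 12.
|Patch 1| = 36.
|Patch 1 ∖ Patch 2| = |Patch 1| − |Patch 1∩Patch 2| = 36 − 12 = 24.00.

24.00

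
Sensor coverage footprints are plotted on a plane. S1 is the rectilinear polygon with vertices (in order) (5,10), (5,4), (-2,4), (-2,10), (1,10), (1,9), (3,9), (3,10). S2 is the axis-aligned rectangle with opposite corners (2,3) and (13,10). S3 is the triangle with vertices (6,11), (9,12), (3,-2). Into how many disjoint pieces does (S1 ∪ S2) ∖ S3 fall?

2

(S1 ∪ S2) ∖ S3 splits into 2 disjoint pieces (area 43.7308, area 44.5).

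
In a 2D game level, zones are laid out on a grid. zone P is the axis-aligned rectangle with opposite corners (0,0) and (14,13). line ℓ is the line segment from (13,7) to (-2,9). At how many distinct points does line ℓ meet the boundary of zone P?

The segment meets the boundary at (0,8.733).

1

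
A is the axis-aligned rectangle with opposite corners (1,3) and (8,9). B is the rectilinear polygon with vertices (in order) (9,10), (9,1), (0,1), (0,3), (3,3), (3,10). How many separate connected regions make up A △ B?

1

A △ B is a single connected region.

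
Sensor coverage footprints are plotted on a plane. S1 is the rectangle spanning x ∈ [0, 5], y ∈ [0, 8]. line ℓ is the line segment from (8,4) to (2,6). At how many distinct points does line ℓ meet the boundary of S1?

1

The segment meets the boundary at (5,5).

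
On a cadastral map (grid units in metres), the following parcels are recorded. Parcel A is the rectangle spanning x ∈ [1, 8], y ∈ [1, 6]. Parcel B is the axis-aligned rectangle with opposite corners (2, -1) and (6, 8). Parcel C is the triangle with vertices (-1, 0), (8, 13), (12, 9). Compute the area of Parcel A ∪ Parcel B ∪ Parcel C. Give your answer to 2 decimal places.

78.66

By inclusion–exclusion:
Individual areas: |Parcel A| = 35, |Parcel B| = 36, |Parcel C| = 44.
|Parcel A∩Parcel B|: x∈[2,6], y∈[1,6] → 4·5 = 20.
|Parcel A∩Parcel C| = 12.0342.
|Parcel B∩Parcel C| = 13.5.
|Parcel A∩Parcel B∩Parcel C| = 9.1923.
|Parcel A ∪ Parcel B ∪ Parcel C| = 115 − 45.5342 + 9.1923 = 78.66.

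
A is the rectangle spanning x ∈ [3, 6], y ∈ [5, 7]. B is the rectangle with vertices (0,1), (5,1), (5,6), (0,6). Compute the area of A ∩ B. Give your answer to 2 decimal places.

2.00

|A∩B|: x∈[3,5], y∈[5,6] → 2·1 = 2.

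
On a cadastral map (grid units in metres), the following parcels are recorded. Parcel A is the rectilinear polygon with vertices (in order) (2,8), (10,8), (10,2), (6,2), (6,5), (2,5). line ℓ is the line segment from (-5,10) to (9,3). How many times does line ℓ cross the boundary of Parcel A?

The segment meets the boundary at (6,4.5), (5,5), (2,6.5).

3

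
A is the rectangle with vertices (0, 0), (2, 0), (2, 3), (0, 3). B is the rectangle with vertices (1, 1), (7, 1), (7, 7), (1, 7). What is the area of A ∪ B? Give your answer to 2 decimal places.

40.00

By inclusion–exclusion:
Individual areas: |A| = 6, |B| = 36.
|A∩B|: x∈[1,2], y∈[1,3] → 1·2 = 2.
|A ∪ B| = 42 − 2 = 40.00.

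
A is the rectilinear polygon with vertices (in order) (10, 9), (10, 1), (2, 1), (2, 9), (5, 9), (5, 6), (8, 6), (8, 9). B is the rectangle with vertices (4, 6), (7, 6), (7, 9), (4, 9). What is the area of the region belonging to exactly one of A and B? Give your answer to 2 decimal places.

58.00

|A| = 55, |B| = 9, |A∩B| = 3.
|A △ B| = |A| + |B| − 2·|A∩B| = 55 + 9 − 6 = 58.00.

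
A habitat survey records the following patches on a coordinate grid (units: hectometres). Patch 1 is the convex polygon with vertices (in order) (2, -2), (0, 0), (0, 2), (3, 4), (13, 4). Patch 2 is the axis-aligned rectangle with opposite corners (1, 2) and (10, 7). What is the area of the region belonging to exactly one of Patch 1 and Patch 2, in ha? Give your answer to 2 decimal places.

51.91

|Patch 1| = 40, |Patch 2| = 45, |Patch 1∩Patch 2| = 16.5455.
|Patch 1 △ Patch 2| = |Patch 1| + |Patch 2| − 2·|Patch 1∩Patch 2| = 40 + 45 − 33.0909 = 51.91.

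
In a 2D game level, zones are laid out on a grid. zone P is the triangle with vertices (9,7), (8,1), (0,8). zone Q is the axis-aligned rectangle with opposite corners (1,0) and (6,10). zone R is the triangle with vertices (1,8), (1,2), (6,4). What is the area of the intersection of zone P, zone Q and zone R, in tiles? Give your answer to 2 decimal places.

4.69

The intersection is the polygon with vertices (1,7.889), (1.161,7.871), (6,4), (5.02,3.608), (1,7.125).
By the shoelace formula its area is 4.69.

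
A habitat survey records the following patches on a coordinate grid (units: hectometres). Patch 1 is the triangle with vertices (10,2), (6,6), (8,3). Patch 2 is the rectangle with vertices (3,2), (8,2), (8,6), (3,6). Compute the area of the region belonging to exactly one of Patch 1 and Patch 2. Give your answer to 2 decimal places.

20.00

|Patch 1| = 2, |Patch 2| = 20, |Patch 1∩Patch 2| = 1.
|Patch 1 △ Patch 2| = |Patch 1| + |Patch 2| − 2·|Patch 1∩Patch 2| = 2 + 20 − 2 = 20.00.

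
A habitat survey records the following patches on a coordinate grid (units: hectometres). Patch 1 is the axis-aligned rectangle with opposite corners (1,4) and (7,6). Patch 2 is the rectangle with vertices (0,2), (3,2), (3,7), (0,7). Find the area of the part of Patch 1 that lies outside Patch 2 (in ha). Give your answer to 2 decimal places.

8.00

|Patch 1∩Patch 2|: x∈[1,3], y∈[4,6] → 2·2 = 4.
|Patch 1| = 12.
|Patch 1 ∖ Patch 2| = |Patch 1| − |Patch 1∩Patch 2| = 12 − 4 = 8.00.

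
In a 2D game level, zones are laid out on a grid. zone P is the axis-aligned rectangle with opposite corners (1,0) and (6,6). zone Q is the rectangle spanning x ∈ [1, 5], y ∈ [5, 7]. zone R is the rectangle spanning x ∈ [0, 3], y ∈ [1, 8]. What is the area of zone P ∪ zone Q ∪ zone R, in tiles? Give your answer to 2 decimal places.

By inclusion–exclusion:
Individual areas: |zone P| = 30, |zone Q| = 8, |zone R| = 21.
|zone P∩zone Q|: x∈[1,5], y∈[5,6] → 4·1 = 4.
|zone P∩zone R|: x∈[1,3], y∈[1,6] → 2·5 = 10.
|zone Q∩zone R|: x∈[1,3], y∈[5,7] → 2·2 = 4.
|zone P∩zone Q∩zone R| = 2.
|zone P ∪ zone Q ∪ zone R| = 59 − 18 + 2 = 43.00.

43.00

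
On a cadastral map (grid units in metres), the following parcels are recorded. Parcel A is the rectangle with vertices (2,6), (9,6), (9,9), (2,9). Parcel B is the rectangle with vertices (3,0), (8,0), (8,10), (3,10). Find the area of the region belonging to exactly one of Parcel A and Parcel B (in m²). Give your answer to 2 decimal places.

|Parcel A∩Parcel B|: x∈[3,8], y∈[6,9] → 5·3 = 15.
|Parcel A △ Parcel B| = |Parcel A| + |Parcel B| − 2·|Parcel A∩Parcel B| = 21 + 50 − 30 = 41.00.

41.00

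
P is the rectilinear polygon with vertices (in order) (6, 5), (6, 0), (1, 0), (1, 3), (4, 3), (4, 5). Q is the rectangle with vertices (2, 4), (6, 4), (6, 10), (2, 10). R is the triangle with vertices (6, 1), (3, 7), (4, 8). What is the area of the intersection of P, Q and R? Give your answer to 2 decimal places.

0.75

The intersection is the polygon with vertices (4.5,4), (4,5), (4.857,5), (5.143,4).
By the shoelace formula its area is 0.75.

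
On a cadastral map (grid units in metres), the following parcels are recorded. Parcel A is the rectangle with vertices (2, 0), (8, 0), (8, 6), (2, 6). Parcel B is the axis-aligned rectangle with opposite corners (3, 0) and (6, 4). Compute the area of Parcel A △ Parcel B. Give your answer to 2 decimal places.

|Parcel A∩Parcel B|: x∈[3,6], y∈[0,4] → 3·4 = 12.
|Parcel A △ Parcel B| = |Parcel A| + |Parcel B| − 2·|Parcel A∩Parcel B| = 36 + 12 − 24 = 24.00.

24.00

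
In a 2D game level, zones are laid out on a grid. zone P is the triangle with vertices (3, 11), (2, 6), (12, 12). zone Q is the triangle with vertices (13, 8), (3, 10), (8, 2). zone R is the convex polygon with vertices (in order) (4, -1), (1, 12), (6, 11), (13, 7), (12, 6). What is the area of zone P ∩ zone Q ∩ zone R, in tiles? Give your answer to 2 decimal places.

The intersection is the polygon with vertices (3,10), (7.25,9.15), (4.545,7.527).
By the shoelace formula its area is 4.60.

4.60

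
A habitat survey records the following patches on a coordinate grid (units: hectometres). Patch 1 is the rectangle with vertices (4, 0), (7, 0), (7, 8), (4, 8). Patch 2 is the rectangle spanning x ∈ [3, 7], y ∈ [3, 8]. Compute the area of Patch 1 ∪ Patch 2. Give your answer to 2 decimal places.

By inclusion–exclusion:
Individual areas: |Patch 1| = 24, |Patch 2| = 20.
|Patch 1∩Patch 2|: x∈[4,7], y∈[3,8] → 3·5 = 15.
|Patch 1 ∪ Patch 2| = 44 − 15 = 29.00.

29.00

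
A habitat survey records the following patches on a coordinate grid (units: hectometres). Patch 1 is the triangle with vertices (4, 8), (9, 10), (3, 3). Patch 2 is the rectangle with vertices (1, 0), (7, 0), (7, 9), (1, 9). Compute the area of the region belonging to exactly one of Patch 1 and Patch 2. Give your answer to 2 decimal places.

45.67

|Patch 1| = 11.5, |Patch 2| = 54, |Patch 1∩Patch 2| = 9.9167.
|Patch 1 △ Patch 2| = |Patch 1| + |Patch 2| − 2·|Patch 1∩Patch 2| = 11.5 + 54 − 19.8333 = 45.67.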